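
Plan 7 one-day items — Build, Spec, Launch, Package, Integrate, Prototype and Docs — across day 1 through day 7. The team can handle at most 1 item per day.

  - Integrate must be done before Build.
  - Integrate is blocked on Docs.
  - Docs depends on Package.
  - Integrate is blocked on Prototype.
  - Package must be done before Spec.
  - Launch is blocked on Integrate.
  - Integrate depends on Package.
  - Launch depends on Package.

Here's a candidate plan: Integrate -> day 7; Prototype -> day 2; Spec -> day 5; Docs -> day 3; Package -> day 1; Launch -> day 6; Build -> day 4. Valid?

No — it violates: Integrate must be done before Build

Docs depends on Package — holds.
Launch is blocked on Integrate — violated.
Integrate is blocked on Prototype — holds.
Package must be done before Spec — holds.
Integrate is blocked on Docs — holds.
Integrate depends on Package — holds.
Launch depends on Package — holds.
Integrate must be done before Build — violated.
The team can handle at most 1 item per day — holds.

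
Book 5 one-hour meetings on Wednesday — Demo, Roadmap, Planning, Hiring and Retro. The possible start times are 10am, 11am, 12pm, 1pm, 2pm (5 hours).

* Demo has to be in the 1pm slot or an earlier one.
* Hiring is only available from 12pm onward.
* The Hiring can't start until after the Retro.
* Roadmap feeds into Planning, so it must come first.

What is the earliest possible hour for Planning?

Precedence pushes Planning to at least 11am.
Planning at 11am is achievable: Hiring=12pm, Demo=10am, Roadmap=10am, Planning=11am, Retro=10am.

11am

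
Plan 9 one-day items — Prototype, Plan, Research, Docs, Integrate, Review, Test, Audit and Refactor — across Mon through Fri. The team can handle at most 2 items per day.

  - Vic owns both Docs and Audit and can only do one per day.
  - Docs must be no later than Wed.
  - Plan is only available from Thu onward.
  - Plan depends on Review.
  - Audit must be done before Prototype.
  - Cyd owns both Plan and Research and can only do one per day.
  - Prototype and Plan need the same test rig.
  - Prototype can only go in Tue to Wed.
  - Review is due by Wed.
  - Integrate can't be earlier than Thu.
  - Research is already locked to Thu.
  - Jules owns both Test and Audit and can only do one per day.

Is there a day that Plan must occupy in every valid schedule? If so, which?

Plan's window is Thu–Fri.
Research is fixed at Thu, and Plan can't share a day with Research.
So Plan must be Fri.

Fri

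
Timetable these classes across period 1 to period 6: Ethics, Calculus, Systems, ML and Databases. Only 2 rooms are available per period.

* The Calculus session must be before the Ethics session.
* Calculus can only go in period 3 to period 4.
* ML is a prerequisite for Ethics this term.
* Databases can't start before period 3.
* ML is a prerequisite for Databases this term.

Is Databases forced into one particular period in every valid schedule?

No

Databases can be period 3 (e.g. Systems -> period 1, ML -> period 1, Ethics -> period 4, Calculus -> period 3, Databases -> period 3) or period 4 (e.g. Databases=period 4; Ethics=period 4; Calculus=period 3; Systems=period 1; ML=period 1).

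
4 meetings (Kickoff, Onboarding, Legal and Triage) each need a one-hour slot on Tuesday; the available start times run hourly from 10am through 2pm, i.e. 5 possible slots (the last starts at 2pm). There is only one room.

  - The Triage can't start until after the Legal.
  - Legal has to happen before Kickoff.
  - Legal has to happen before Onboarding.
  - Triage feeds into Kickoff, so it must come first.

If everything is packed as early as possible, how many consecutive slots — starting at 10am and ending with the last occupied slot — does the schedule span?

The precedence chain requires at least 3 distinct slots.
With at most 1 per slot and 4 meetings, at least 4 slots are needed.
4 works (last occupied slot: 1pm): for example Kickoff in 12pm, Onboarding in 1pm, Triage in 11am, Legal in 10am.

4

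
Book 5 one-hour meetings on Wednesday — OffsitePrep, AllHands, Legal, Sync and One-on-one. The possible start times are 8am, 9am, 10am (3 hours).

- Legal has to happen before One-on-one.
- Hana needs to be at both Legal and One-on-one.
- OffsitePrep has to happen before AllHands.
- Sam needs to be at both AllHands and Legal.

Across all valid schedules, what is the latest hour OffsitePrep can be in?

9am

Downstream work caps OffsitePrep at 9am.
OffsitePrep at 9am is achievable: Legal in 8am, AllHands in 10am, Sync in 8am, OffsitePrep in 9am, One-on-one in 9am.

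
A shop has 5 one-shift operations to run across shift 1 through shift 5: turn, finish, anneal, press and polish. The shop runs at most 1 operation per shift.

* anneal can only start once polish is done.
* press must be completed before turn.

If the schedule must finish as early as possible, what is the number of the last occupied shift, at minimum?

shift 5

The precedence chain requires at least 2 distinct shifts.
With at most 1 per shift and 5 operations, at least 5 shifts are needed.
5 works (last occupied shift: shift 5): for example press in shift 1; finish in shift 5; polish in shift 3; turn in shift 2; anneal in shift 4.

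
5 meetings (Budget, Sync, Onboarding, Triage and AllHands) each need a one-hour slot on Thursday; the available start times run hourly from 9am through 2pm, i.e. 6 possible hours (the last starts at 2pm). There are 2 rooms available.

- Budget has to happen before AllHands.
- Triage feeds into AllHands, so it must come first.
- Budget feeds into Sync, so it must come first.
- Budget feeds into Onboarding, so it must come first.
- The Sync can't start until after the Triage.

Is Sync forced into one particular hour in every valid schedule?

Sync can be 10am (e.g. Sync=10am, AllHands=10am, Onboarding=11am, Triage=9am, Budget=9am) or 11am (e.g. AllHands -> 10am, Sync -> 11am, Budget -> 9am, Triage -> 9am, Onboarding -> 10am).

No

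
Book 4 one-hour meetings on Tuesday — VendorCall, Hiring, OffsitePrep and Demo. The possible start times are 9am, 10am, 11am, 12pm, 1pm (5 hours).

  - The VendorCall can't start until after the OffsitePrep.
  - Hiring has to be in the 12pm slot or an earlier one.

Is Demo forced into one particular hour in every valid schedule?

No

Demo can be 9am (e.g. Demo in 9am, Hiring in 9am, VendorCall in 10am, OffsitePrep in 9am) or 10am (e.g. Demo=10am; Hiring=9am; OffsitePrep=9am; VendorCall=10am).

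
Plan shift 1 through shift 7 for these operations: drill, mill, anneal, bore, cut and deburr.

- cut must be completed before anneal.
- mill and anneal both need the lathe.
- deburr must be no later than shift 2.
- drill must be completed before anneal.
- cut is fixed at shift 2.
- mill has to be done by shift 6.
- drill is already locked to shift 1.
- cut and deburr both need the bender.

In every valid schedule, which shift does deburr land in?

shift 1

deburr's window is shift 1–shift 2.
cut is fixed at shift 2, and deburr can't share a shift with cut.
So deburr must be shift 1.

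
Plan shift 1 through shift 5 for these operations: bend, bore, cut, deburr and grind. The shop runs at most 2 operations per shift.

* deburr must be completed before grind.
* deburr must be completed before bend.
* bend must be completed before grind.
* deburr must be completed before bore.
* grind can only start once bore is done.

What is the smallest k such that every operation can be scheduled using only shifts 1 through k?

The precedence chain requires at least 3 distinct shifts.
With at most 2 per shift and 5 operations, at least 3 shifts are needed.
3 works (last occupied shift: shift 3): for example bend in shift 2, bore in shift 2, cut in shift 1, deburr in shift 1, grind in shift 3.

3 shifts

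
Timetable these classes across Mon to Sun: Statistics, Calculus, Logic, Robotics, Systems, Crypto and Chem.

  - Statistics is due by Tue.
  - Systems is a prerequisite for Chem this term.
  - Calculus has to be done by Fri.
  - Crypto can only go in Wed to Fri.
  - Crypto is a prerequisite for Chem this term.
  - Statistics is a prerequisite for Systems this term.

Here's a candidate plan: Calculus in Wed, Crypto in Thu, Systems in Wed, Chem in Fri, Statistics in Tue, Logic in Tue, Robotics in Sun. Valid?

Crypto is a prerequisite for Chem this term — holds.
Statistics is a prerequisite for Systems this term — holds.
Systems is a prerequisite for Chem this term — holds.
Crypto can only go in Wed to Fri — holds.
Calculus has to be done by Fri — holds.
Statistics is due by Tue — holds.

Yes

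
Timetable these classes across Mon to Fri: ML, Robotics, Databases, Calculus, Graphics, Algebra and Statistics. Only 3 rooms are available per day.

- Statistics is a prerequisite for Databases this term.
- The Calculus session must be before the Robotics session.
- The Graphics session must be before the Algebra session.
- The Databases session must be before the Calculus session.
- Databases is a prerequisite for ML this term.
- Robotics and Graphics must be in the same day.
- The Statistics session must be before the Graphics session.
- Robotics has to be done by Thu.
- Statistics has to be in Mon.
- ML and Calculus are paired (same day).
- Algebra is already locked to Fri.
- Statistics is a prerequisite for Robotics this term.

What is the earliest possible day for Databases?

Precedence pushes Databases to at least Tue; downstream work caps Databases at Tue.
Databases at Tue is achievable: Databases in Tue; Algebra in Fri; Robotics in Thu; ML in Wed; Statistics in Mon; Graphics in Thu; Calculus in Wed.

Tue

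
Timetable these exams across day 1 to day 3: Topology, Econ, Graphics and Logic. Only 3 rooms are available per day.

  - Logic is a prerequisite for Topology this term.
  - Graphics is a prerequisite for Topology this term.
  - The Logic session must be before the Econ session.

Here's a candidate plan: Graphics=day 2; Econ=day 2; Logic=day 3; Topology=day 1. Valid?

No. Logic is a prerequisite for Topology this term is not satisfied.

Graphics is a prerequisite for Topology this term — violated.
Only 3 rooms are available per day — holds.
Logic is a prerequisite for Topology this term — violated.
The Logic session must be before the Econ session — violated.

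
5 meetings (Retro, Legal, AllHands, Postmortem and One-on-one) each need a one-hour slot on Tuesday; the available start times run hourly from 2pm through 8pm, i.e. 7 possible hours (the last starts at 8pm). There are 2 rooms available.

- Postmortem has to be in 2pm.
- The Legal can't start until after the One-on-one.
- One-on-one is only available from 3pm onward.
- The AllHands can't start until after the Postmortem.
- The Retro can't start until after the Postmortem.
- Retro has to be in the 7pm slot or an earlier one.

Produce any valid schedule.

AllHands=4pm, Retro=3pm, Postmortem=2pm, One-on-one=3pm, Legal=4pm

Checking: One-on-one(3pm) before Legal(4pm); Postmortem(2pm) before Retro(3pm); Postmortem(2pm) before AllHands(4pm); Retro=3pm in [2pm,7pm]; One-on-one=3pm in [3pm,8pm]; Postmortem=2pm in [2pm,2pm]; max 2 per hour (cap 2).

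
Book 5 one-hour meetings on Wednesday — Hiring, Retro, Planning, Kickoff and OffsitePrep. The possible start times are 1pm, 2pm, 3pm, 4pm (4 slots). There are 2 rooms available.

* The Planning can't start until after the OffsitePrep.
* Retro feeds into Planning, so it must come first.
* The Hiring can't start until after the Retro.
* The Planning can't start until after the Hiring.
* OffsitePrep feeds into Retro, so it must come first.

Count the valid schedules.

4

Enumerating: Hiring=3pm; Planning=4pm; Retro=2pm; OffsitePrep=1pm; Kickoff=1pm | Retro=2pm, Kickoff=2pm, OffsitePrep=1pm, Hiring=3pm, Planning=4pm | Kickoff -> 3pm; Retro -> 2pm; Planning -> 4pm; Hiring -> 3pm; OffsitePrep -> 1pm | Planning=4pm; Retro=2pm; OffsitePrep=1pm; Kickoff=4pm; Hiring=3pm.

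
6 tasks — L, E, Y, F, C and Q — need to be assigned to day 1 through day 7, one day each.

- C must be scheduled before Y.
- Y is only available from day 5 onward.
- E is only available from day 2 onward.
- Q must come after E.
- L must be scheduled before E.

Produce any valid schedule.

Y in day 5; E in day 2; C in day 1; L in day 1; F in day 1; Q in day 3

Checking: E(day 2) before Q(day 3); C(day 1) before Y(day 5); L(day 1) before E(day 2); E=day 2 in [day 2,day 7]; Y=day 5 in [day 5,day 7].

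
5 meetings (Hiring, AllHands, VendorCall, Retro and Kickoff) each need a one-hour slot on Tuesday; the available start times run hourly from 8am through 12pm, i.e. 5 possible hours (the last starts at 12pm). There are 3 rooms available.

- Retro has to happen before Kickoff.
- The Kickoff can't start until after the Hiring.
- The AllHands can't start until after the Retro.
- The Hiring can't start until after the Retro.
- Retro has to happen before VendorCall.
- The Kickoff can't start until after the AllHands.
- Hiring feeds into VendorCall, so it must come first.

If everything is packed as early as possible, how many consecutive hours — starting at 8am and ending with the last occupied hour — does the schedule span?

3

The precedence chain requires at least 3 distinct hours.
With at most 3 per hour and 5 meetings, at least 2 hours are needed.
3 works (last occupied hour: 10am): for example Kickoff=10am; AllHands=9am; Hiring=9am; VendorCall=10am; Retro=8am.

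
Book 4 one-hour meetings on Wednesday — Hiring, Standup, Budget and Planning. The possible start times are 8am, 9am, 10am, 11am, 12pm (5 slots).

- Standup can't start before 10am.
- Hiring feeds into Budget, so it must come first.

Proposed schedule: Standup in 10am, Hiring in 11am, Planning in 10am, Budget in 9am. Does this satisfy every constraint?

Standup can't start before 10am — holds.
Hiring feeds into Budget, so it must come first — violated.

Invalid. Hiring feeds into Budget, so it must come first.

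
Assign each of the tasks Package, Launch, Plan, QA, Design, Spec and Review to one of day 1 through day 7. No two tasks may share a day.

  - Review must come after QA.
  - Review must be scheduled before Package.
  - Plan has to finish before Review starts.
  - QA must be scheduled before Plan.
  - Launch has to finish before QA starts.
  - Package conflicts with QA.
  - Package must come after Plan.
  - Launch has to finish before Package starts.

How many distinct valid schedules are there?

42

Splitting on Package: it can be day 5 (2), day 6 (10), day 7 (30). Listing each branch's schedules as (Launch, Plan, QA, Design, Spec, Review) by day number:
Package=day 5: (1,3,2,6,7,4) (1,3,2,7,6,4) — 2.
Package=day 6: (1,3,2,4,7,5) (1,3,2,5,7,4) (1,3,2,7,4,5) (1,3,2,7,5,4) (1,4,2,3,7,5) (1,4,2,7,3,5) (1,4,3,2,7,5) (1,4,3,7,2,5) (2,4,3,1,7,5) (2,4,3,7,1,5) — 10.
Package=day 7: (1,3,2,4,5,6) (1,3,2,4,6,5) (1,3,2,5,4,6) (1,3,2,5,6,4) (1,3,2,6,4,5) (1,3,2,6,5,4) (1,4,2,3,5,6) (1,4,2,3,6,5) (1,4,2,5,3,6) (1,4,2,6,3,5) (1,4,3,2,5,6) (1,4,3,2,6,5) (1,4,3,5,2,6) (1,4,3,6,2,5) (1,5,2,3,4,6) (1,5,2,4,3,6) (1,5,3,2,4,6) (1,5,3,4,2,6) (1,5,4,2,3,6) (1,5,4,3,2,6) (2,4,3,1,5,6) (2,4,3,1,6,5) (2,4,3,5,1,6) (2,4,3,6,1,5) (2,5,3,1,4,6) (2,5,3,4,1,6) (2,5,4,1,3,6) (2,5,4,3,1,6) (3,5,4,1,2,6) (3,5,4,2,1,6) — 30.
Summing: 2 + 10 + 30 = 42.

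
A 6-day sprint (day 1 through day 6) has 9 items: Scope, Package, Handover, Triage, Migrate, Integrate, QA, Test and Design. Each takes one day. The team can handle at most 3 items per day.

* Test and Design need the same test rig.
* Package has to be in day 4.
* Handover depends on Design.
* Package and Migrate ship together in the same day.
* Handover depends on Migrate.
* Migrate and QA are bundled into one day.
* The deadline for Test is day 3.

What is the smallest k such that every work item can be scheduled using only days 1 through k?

5

The precedence chain requires at least 2 distinct days.
With at most 3 per day and 9 work items, at least 3 days are needed.
Propagating the time windows through the other constraints, Handover can't land before day 5, so the schedule must run through at least day 5.
5 works (last occupied day: day 5): for example Integrate in day 2, Package in day 4, Migrate in day 4, Scope in day 1, Triage in day 1, Test in day 1, Handover in day 5, QA in day 4, Design in day 2.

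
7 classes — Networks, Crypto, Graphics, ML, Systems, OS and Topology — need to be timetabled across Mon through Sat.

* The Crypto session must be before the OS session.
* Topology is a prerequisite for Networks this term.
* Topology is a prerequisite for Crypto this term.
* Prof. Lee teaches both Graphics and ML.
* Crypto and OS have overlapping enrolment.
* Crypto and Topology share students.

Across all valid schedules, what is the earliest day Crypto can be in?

Precedence pushes Crypto to at least Tue; downstream work caps Crypto at Fri.
Crypto at Tue is achievable: Crypto=Tue; OS=Wed; Systems=Mon; Networks=Tue; Graphics=Mon; Topology=Mon; ML=Tue.

Tue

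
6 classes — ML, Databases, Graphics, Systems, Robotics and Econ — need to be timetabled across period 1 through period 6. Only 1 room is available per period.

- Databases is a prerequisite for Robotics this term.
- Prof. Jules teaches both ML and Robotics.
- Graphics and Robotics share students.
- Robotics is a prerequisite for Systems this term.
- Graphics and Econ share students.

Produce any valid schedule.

ML -> period 4; Econ -> period 6; Databases -> period 1; Graphics -> period 5; Robotics -> period 2; Systems -> period 3

Checking: Databases(period 1) before Robotics(period 2); Robotics(period 2) before Systems(period 3); Graphics(period 5) != Econ(period 6); Graphics(period 5) != Robotics(period 2); ML(period 4) != Robotics(period 2); max 1 per period (cap 1).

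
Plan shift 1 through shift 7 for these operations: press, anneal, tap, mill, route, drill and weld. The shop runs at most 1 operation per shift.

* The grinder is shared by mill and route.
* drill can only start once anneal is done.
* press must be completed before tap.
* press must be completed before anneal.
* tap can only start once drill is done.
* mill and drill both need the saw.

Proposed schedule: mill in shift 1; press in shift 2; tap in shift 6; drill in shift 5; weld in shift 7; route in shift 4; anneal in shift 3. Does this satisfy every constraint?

Yes, all constraints hold

drill can only start once anneal is done — holds.
tap can only start once drill is done — holds.
The grinder is shared by mill and route — holds.
press must be completed before tap — holds.
mill and drill both need the saw — holds.
The shop runs at most 1 operation per shift — holds.
press must be completed before anneal — holds.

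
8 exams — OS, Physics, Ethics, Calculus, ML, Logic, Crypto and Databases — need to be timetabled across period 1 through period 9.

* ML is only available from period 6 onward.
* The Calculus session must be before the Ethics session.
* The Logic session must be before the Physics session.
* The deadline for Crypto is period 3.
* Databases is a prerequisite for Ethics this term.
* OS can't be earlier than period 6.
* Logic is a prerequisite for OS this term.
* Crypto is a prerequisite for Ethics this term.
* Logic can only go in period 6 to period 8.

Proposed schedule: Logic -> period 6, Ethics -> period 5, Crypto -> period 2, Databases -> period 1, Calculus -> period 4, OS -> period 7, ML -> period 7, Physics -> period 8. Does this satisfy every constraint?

Yes

The deadline for Crypto is period 3 — holds.
Crypto is a prerequisite for Ethics this term — holds.
ML is only available from period 6 onward — holds.
OS can't be earlier than period 6 — holds.
The Calculus session must be before the Ethics session — holds.
Logic can only go in period 6 to period 8 — holds.
The Logic session must be before the Physics session — holds.
Databases is a prerequisite for Ethics this term — holds.
Logic is a prerequisite for OS this term — holds.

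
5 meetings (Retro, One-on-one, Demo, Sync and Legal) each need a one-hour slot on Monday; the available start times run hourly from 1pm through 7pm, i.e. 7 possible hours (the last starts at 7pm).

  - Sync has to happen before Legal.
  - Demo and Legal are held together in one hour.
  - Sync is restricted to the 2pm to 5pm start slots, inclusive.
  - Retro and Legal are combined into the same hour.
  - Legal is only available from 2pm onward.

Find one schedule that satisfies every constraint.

Retro=3pm, Sync=2pm, One-on-one=1pm, Demo=3pm, Legal=3pm

Checking: Sync(2pm) before Legal(3pm); Retro = Legal = 3pm; Demo = Legal = 3pm; Legal=3pm in [2pm,7pm]; Sync=2pm in [2pm,5pm].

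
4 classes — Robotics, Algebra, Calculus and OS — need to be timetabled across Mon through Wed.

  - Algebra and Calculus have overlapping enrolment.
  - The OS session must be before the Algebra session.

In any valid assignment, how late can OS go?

Tue

Downstream work caps OS at Tue.
OS at Tue is achievable: Robotics -> Mon; Algebra -> Wed; OS -> Tue; Calculus -> Mon.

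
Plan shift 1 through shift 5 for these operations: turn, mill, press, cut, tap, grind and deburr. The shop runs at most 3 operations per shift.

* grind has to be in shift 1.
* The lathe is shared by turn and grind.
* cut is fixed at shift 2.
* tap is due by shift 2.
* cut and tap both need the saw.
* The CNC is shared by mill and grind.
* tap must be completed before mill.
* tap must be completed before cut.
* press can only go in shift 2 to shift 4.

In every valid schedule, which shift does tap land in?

tap's window is shift 1–shift 2.
cut is fixed at shift 2, and tap can't share a shift with cut.
So tap must be shift 1.

shift 1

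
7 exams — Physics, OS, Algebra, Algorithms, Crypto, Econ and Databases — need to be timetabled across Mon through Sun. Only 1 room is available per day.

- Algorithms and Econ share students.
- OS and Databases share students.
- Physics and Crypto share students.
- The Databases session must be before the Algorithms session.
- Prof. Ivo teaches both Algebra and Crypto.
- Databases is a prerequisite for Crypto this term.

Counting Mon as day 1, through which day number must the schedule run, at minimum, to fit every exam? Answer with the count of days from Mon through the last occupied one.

7 days

The precedence chain requires at least 2 distinct days.
With at most 1 per day and 7 exams, at least 7 days are needed.
7 works (last occupied day: Sun): for example Physics=Thu; Databases=Mon; Algorithms=Tue; Algebra=Sat; Econ=Sun; Crypto=Wed; OS=Fri.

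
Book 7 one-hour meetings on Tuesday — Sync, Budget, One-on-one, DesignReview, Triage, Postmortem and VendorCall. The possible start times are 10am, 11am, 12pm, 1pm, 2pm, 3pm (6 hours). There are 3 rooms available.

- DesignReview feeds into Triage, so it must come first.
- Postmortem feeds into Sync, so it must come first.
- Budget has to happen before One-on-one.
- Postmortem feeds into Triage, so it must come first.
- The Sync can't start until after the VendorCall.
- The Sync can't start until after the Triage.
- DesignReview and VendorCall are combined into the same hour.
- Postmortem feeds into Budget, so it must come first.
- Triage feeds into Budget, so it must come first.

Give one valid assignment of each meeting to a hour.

DesignReview=10am, One-on-one=1pm, Triage=11am, VendorCall=10am, Sync=12pm, Postmortem=10am, Budget=12pm

Checking: Postmortem(10am) before Sync(12pm); Postmortem(10am) before Budget(12pm); Budget(12pm) before One-on-one(1pm); Triage(11am) before Sync(12pm); Triage(11am) before Budget(12pm); DesignReview(10am) before Triage(11am); VendorCall(10am) before Sync(12pm); Postmortem(10am) before Triage(11am); DesignReview = VendorCall = 10am; max 3 per hour (cap 3).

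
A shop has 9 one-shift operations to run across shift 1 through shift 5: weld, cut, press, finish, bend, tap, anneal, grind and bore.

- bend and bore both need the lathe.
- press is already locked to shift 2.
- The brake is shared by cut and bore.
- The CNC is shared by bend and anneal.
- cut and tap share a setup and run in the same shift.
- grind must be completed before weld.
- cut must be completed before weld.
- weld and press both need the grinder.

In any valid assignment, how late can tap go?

Tap must be in the same shift as cut, which can't be after shift 4, so tap is at most shift 4.
tap at shift 4 is achievable: press in shift 2; grind in shift 1; finish in shift 1; anneal in shift 2; bend in shift 1; tap in shift 4; cut in shift 4; weld in shift 5; bore in shift 2.

shift 4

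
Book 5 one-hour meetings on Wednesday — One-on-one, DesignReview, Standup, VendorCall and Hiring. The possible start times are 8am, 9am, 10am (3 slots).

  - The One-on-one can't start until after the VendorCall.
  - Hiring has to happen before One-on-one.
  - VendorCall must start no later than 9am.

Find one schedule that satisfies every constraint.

One-on-one -> 9am; Standup -> 8am; DesignReview -> 8am; Hiring -> 8am; VendorCall -> 8am

Checking: VendorCall(8am) before One-on-one(9am); Hiring(8am) before One-on-one(9am); VendorCall=8am in [8am,9am].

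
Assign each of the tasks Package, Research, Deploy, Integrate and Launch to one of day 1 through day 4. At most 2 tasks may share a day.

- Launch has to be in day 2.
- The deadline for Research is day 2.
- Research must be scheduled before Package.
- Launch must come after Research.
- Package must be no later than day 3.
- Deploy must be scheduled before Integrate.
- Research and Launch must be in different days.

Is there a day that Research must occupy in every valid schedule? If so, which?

day 1

Research's window is day 1–day 2.
Launch is fixed at day 2, and Research can't share a day with Launch.
So Research must be day 1.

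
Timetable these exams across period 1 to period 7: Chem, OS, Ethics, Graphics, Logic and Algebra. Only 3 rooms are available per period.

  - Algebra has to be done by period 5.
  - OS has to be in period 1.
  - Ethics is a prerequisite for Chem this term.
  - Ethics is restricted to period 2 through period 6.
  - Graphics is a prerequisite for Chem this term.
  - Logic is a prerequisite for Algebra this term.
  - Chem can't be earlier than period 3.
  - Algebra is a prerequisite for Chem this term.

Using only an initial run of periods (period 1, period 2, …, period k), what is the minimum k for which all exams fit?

The precedence chain requires at least 3 distinct periods.
With at most 3 per period and 6 exams, at least 2 periods are needed.
3 works (last occupied period: period 3): for example Ethics -> period 2; Logic -> period 1; Graphics -> period 1; OS -> period 1; Algebra -> period 2; Chem -> period 3.

3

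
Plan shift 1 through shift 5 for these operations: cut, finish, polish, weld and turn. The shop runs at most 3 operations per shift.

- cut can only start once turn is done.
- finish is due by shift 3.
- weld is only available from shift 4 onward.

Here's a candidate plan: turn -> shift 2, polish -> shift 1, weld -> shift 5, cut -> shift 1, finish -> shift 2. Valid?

finish is due by shift 3 — holds.
cut can only start once turn is done — violated.
The shop runs at most 3 operations per shift — holds.
weld is only available from shift 4 onward — holds.

No. cut can only start once turn is done is not satisfied.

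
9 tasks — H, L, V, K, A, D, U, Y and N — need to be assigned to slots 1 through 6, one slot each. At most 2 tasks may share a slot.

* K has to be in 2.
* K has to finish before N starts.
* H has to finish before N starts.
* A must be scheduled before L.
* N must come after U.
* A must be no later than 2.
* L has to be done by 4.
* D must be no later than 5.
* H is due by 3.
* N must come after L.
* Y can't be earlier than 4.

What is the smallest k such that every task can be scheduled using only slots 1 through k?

The precedence chain requires at least 3 distinct slots.
With at most 2 per slot and 9 tasks, at least 5 slots are needed.
Y can't be placed before 4, so the schedule must run through at least slot 4.
5 works (last occupied slot: 5): for example H -> 1, N -> 4, D -> 5, V -> 3, A -> 1, L -> 2, K -> 2, U -> 3, Y -> 4.

5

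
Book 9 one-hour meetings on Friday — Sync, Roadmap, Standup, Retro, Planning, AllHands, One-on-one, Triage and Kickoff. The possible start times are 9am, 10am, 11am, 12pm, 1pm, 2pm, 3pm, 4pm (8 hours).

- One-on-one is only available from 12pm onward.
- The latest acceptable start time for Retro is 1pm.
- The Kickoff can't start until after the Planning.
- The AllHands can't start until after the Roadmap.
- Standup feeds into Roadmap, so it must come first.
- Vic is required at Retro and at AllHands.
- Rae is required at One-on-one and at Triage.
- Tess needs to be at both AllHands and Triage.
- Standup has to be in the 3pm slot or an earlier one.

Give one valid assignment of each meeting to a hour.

Triage=9am, Planning=9am, Sync=9am, Retro=9am, Standup=9am, One-on-one=12pm, Roadmap=10am, AllHands=11am, Kickoff=10am

Checking: Planning(9am) before Kickoff(10am); Roadmap(10am) before AllHands(11am); Standup(9am) before Roadmap(10am); Retro(9am) != AllHands(11am); AllHands(11am) != Triage(9am); One-on-one(12pm) != Triage(9am); Standup=9am in [9am,3pm]; Retro=9am in [9am,1pm]; One-on-one=12pm in [12pm,4pm].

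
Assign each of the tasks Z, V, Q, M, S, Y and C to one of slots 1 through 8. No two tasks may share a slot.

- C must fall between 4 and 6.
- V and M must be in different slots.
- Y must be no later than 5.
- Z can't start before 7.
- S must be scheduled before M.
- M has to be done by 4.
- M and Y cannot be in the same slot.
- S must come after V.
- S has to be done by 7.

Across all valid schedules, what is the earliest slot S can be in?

Precedence pushes S to at least 2; S's own window allows nothing later than 7; downstream work caps S at 3.
S at 2 is achievable: S=2, Z=7, M=3, C=4, V=1, Q=6, Y=5.

2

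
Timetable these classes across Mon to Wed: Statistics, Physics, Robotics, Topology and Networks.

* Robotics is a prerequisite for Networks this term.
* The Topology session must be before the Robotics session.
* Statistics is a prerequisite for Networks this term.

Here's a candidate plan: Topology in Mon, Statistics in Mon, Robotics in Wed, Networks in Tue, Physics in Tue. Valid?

The Topology session must be before the Robotics session — holds.
Statistics is a prerequisite for Networks this term — holds.
Robotics is a prerequisite for Networks this term — violated.

No. Robotics is a prerequisite for Networks this term is not satisfied.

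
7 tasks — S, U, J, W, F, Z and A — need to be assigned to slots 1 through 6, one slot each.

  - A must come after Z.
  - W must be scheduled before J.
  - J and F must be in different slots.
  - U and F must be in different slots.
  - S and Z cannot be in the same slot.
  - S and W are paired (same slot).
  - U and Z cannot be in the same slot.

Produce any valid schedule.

J in 2; F in 3; U in 1; S in 1; A in 3; W in 1; Z in 2

Checking: Z(2) before A(3); W(1) before J(2); U(1) != F(3); S(1) != Z(2); U(1) != Z(2); J(2) != F(3); S = W = 1.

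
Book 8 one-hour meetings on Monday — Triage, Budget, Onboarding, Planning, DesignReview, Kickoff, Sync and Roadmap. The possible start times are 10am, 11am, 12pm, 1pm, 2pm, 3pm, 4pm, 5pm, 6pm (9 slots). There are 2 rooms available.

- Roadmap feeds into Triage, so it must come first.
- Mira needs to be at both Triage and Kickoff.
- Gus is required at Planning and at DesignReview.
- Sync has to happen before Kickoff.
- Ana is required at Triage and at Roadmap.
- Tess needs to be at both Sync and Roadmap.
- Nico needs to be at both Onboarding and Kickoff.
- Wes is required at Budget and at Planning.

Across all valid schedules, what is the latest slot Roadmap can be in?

5pm

Downstream work caps Roadmap at 5pm.
Roadmap at 5pm is achievable: Planning=11am, DesignReview=12pm, Onboarding=12pm, Budget=10am, Triage=6pm, Sync=10am, Kickoff=11am, Roadmap=5pm.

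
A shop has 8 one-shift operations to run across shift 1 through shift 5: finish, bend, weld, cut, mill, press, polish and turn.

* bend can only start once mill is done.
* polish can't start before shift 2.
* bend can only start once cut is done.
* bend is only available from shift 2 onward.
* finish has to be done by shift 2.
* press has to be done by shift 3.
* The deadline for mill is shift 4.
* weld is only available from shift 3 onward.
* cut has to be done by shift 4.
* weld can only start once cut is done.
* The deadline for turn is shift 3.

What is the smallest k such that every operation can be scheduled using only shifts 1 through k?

3

The precedence chain requires at least 2 distinct shifts.
weld can't be placed before shift 3, so the schedule must run through at least shift 3.
3 works (last occupied shift: shift 3): for example turn=shift 1, cut=shift 1, bend=shift 2, polish=shift 2, mill=shift 1, press=shift 1, finish=shift 1, weld=shift 3.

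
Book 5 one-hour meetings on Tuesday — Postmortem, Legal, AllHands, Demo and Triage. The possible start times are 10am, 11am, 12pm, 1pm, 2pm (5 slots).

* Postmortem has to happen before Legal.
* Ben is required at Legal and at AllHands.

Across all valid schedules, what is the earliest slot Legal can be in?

Precedence pushes Legal to at least 11am.
Legal at 11am is achievable: Triage=10am; Legal=11am; Demo=10am; AllHands=10am; Postmortem=10am.

11am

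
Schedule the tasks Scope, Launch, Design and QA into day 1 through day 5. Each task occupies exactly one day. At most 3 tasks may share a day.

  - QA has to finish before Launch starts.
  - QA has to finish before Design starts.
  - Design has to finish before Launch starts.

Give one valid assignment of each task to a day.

QA in day 1, Design in day 2, Scope in day 1, Launch in day 3

Checking: QA(day 1) before Design(day 2); Design(day 2) before Launch(day 3); QA(day 1) before Launch(day 3); max 2 per day (cap 3).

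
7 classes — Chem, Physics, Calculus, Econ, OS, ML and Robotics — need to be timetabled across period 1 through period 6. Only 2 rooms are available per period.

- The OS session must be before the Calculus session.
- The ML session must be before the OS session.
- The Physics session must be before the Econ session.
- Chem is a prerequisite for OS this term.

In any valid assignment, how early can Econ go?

Precedence pushes Econ to at least period 2.
Econ at period 2 is achievable: ML=period 2; Physics=period 1; Robotics=period 3; Chem=period 1; Econ=period 2; Calculus=period 4; OS=period 3.

period 2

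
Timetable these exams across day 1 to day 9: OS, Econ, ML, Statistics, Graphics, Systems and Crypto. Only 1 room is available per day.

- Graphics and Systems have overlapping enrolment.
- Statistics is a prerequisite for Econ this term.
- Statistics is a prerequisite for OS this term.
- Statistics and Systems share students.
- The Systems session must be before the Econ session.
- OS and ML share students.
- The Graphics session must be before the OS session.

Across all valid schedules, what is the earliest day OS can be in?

day 3

Precedence pushes OS to at least day 2.
OS at day 3 is achievable: Statistics in day 1; Econ in day 5; OS in day 3; Graphics in day 2; Systems in day 4; Crypto in day 7; ML in day 6.
Nothing earlier works — the conflict and capacity constraints rule out every day before day 3.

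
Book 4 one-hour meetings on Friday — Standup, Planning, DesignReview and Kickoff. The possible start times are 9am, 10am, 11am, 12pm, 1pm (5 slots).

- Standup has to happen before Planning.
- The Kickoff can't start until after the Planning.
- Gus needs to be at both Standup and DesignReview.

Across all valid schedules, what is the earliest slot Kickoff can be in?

Precedence pushes Kickoff to at least 11am.
Kickoff at 11am is achievable: DesignReview=10am, Standup=9am, Kickoff=11am, Planning=10am.

11am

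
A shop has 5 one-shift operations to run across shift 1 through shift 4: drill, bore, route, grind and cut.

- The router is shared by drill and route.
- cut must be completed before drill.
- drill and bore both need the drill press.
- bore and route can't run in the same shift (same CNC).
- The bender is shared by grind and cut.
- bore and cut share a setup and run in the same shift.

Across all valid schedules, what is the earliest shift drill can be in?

Precedence pushes drill to at least shift 2.
drill at shift 2 is achievable: cut -> shift 1; bore -> shift 1; grind -> shift 2; drill -> shift 2; route -> shift 3.

shift 2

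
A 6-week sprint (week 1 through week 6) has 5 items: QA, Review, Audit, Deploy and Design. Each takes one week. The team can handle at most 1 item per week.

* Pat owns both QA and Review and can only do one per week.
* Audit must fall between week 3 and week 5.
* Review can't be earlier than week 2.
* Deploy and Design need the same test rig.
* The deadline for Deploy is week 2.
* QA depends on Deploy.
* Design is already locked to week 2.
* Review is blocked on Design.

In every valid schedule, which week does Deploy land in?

Deploy's window is week 1–week 2.
Design is fixed at week 2, and Deploy can't share a week with Design.
So Deploy must be week 1.

week 1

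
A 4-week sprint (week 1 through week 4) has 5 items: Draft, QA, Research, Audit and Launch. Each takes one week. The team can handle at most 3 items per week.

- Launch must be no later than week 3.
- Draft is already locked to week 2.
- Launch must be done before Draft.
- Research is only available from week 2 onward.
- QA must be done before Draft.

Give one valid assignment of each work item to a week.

Launch -> week 1; Research -> week 2; Draft -> week 2; QA -> week 1; Audit -> week 1

Checking: QA(week 1) before Draft(week 2); Launch(week 1) before Draft(week 2); Research=week 2 in [week 2,week 4]; Draft=week 2 in [week 2,week 2]; Launch=week 1 in [week 1,week 3]; max 3 per week (cap 3).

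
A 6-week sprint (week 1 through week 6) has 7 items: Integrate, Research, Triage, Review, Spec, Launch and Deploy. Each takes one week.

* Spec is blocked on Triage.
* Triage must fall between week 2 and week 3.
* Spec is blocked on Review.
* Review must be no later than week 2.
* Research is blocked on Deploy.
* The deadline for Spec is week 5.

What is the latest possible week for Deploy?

Downstream work caps Deploy at week 5.
Deploy at week 5 is achievable: Review in week 1; Launch in week 1; Spec in week 3; Research in week 6; Deploy in week 5; Integrate in week 1; Triage in week 2.

week 5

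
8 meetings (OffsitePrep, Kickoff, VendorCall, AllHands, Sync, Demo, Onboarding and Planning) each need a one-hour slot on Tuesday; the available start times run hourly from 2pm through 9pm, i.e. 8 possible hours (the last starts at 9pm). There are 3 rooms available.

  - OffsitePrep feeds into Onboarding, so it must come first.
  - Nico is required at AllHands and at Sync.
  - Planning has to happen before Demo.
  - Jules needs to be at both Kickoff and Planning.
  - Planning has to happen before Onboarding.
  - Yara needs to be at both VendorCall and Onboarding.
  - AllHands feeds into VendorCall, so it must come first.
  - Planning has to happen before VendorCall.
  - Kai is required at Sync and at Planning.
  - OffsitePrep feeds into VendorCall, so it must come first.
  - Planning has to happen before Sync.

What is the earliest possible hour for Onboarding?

3pm

Precedence pushes Onboarding to at least 3pm.
Onboarding at 3pm is achievable: VendorCall=4pm, OffsitePrep=2pm, Demo=3pm, AllHands=2pm, Onboarding=3pm, Planning=2pm, Kickoff=4pm, Sync=3pm.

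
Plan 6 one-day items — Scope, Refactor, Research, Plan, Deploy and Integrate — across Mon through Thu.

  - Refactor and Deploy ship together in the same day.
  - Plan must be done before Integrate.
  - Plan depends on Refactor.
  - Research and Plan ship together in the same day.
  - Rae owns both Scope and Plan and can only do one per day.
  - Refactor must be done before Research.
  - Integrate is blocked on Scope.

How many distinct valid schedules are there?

7

Splitting on Scope: it can be Mon (4), Tue (2), Wed (1). Listing each branch's schedules as (Refactor, Research, Plan, Deploy, Integrate):
Scope=Mon: (Mon,Tue,Tue,Mon,Wed) (Mon,Tue,Tue,Mon,Thu) (Mon,Wed,Wed,Mon,Thu) (Tue,Wed,Wed,Tue,Thu) — 4.
Scope=Tue: (Mon,Wed,Wed,Mon,Thu) (Tue,Wed,Wed,Tue,Thu) — 2.
Scope=Wed: (Mon,Tue,Tue,Mon,Thu) — 1.
Summing: 4 + 2 + 1 = 7.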